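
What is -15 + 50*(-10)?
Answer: -515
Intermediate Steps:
-15 + 50*(-10) = -15 - 500 = -515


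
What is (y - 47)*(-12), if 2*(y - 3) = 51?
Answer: 222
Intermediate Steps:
y = 57/2 (y = 3 + (½)*51 = 3 + 51/2 = 57/2 ≈ 28.500)
(y - 47)*(-12) = (57/2 - 47)*(-12) = -37/2*(-12) = 222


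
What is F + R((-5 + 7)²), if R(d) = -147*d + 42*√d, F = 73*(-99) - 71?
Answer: -7802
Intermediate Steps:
F = -7298 (F = -7227 - 71 = -7298)
F + R((-5 + 7)²) = -7298 + (-147*(-5 + 7)² + 42*√((-5 + 7)²)) = -7298 + (-147*2² + 42*√(2²)) = -7298 + (-147*4 + 42*√4) = -7298 + (-588 + 42*2) = -7298 + (-588 + 84) = -7298 - 504 = -7802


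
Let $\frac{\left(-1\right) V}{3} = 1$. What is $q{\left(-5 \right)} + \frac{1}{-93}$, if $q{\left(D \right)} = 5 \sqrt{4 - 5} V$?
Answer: $- \frac{1}{93} - 15 i \approx -0.010753 - 15.0 i$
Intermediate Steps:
$V = -3$ ($V = \left(-3\right) 1 = -3$)
$q{\left(D \right)} = - 15 i$ ($q{\left(D \right)} = 5 \sqrt{4 - 5} \left(-3\right) = 5 \sqrt{-1} \left(-3\right) = 5 i \left(-3\right) = - 15 i$)
$q{\left(-5 \right)} + \frac{1}{-93} = - 15 i + \frac{1}{-93} = - 15 i - \frac{1}{93} = - \frac{1}{93} - 15 i$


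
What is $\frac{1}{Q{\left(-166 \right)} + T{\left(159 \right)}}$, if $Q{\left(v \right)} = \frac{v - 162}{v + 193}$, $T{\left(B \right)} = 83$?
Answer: $\frac{27}{1913} \approx 0.014114$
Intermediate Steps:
$Q{\left(v \right)} = \frac{-162 + v}{193 + v}$
$\frac{1}{Q{\left(-166 \right)} + T{\left(159 \right)}} = \frac{1}{\frac{-162 - 166}{193 - 166} + 83} = \frac{1}{\frac{1}{27} \left(-328\right) + 83} = \frac{1}{- \frac{328}{27} + 83} = \frac{1}{\frac{1913}{27}} = \frac{27}{1913}$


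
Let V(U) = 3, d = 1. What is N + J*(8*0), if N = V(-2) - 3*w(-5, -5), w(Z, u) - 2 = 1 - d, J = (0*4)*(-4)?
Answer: -3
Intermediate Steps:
J = 0 (J = 0*(-4) = 0)
w(Z, u) = 2 (w(Z, u) = 2 + (1 - 1*1) = 2 + (1 - 1) = 2 + 0 = 2)
N = -3 (N = 3 - 3*2 = 3 - 6 = -3)
N + J*(8*0) = -3 + 0*(8*0) = -3 + 0*0 = -3 + 0 = -3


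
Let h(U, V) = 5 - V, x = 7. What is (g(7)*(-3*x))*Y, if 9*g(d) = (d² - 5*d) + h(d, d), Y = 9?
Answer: -252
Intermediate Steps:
g(d) = 5/9 - 2*d/3 + d²/9 (g(d) = ((d² - 5*d) + (5 - d))/9 = (5 + d² - 6*d)/9 = 5/9 - 2*d/3 + d²/9)
(g(7)*(-3*x))*Y = ((5/9 - ⅔*7 + (⅑)*7²)*(-3*7))*9 = ((5/9 - 14/3 + (⅑)*49)*(-21))*9 = ((5/9 - 14/3 + 49/9)*(-21))*9 = ((4/3)*(-21))*9 = -28*9 = -252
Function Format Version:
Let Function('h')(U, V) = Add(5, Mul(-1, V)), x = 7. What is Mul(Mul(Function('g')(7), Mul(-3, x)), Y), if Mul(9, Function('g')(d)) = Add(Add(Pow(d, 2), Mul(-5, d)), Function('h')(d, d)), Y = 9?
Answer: -252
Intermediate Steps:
Function('g')(d) = Add(Rational(5, 9), Mul(Rational(-2, 3), d), Mul(Rational(1, 9), Pow(d, 2))) (Function('g')(d) = Mul(Rational(1, 9), Add(Add(Pow(d, 2), Mul(-5, d)), Add(5, Mul(-1, d)))) = Mul(Rational(1, 9), Add(5, Pow(d, 2), Mul(-6, d))) = Add(Rational(5, 9), Mul(Rational(-2, 3), d), Mul(Rational(1, 9), Pow(d, 2))))
Mul(Mul(Function('g')(7), Mul(-3, x)), Y) = Mul(Mul(Add(Rational(5, 9), Mul(Rational(-2, 3), 7), Mul(Rational(1, 9), Pow(7, 2))), Mul(-3, 7)), 9) = Mul(Mul(Add(Rational(5, 9), Rational(-14, 3), Mul(Rational(1, 9), 49)), -21), 9) = Mul(Mul(Add(Rational(5, 9), Rational(-14, 3), Rational(49, 9)), -21), 9) = Mul(Mul(Rational(4, 3), -21), 9) = Mul(-28, 9) = -252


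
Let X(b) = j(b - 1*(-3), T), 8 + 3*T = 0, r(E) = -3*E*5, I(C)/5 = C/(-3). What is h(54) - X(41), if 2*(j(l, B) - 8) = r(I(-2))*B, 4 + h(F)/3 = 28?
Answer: -8/3 ≈ -2.6667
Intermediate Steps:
I(C) = -5*C/3 (I(C) = 5*(C/(-3)) = 5*(C*(-⅓)) = 5*(-C/3) = -5*C/3)
r(E) = -15*E
T = -8/3 (T = -8/3 + (⅓)*0 = -8/3 + 0 = -8/3 ≈ -2.6667)
h(F) = 72 (h(F) = -12 + 3*28 = -12 + 84 = 72)
j(l, B) = 8 - 25*B (j(l, B) = 8 + ((-(-25)*(-2))*B)/2 = 8 + ((-15*10/3)*B)/2 = 8 + (-50*B)/2 = 8 - 25*B)
X(b) = 224/3 (X(b) = 8 - 25*(-8/3) = 8 + 200/3 = 224/3)
h(54) - X(41) = 72 - 1*224/3 = 72 - 224/3 = -8/3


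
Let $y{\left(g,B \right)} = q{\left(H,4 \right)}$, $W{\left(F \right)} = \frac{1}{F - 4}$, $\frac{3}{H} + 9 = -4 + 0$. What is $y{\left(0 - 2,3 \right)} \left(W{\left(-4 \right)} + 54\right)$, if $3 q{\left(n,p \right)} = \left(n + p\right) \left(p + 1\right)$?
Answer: $\frac{105595}{312} \approx 338.45$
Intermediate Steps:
$H = - \frac{3}{13}$ ($H = \frac{3}{-9 + \left(-4 + 0\right)} = \frac{3}{-9 - 4} = \frac{3}{-13} = 3 \left(- \frac{1}{13}\right) = - \frac{3}{13} \approx -0.23077$)
$W{\left(F \right)} = \frac{1}{-4 + F}$
$q{\left(n,p \right)} = \frac{\left(1 + p\right) \left(n + p\right)}{3}$ ($q{\left(n,p \right)} = \frac{\left(n + p\right) \left(p + 1\right)}{3} = \frac{\left(n + p\right) \left(1 + p\right)}{3} = \frac{\left(1 + p\right) \left(n + p\right)}{3}$)
$y{\left(g,B \right)} = \frac{245}{39}$ ($y{\left(g,B \right)} = \frac{1}{3} \left(- \frac{3}{13}\right) + \frac{1}{3} \cdot 4 + \frac{4^{2}}{3} + \frac{1}{3} \left(- \frac{3}{13}\right) 4 = - \frac{1}{13} + \frac{4}{3} + \frac{1}{3} \cdot 16 - \frac{4}{13} = - \frac{1}{13} + \frac{4}{3} + \frac{16}{3} - \frac{4}{13} = \frac{245}{39}$)
$y{\left(0 - 2,3 \right)} \left(W{\left(-4 \right)} + 54\right) = \frac{245 \left(\frac{1}{-4 - 4} + 54\right)}{39} = \frac{245 \left(\frac{1}{-8} + 54\right)}{39} = \frac{245 \left(- \frac{1}{8} + 54\right)}{39} = \frac{245}{39} \cdot \frac{431}{8} = \frac{105595}{312}$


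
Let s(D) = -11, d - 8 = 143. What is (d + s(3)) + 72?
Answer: 212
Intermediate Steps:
d = 151 (d = 8 + 143 = 151)
(d + s(3)) + 72 = (151 - 11) + 72 = 140 + 72 = 212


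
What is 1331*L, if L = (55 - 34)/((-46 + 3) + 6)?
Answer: -27951/37 ≈ -755.43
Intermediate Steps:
L = -21/37 (L = 21/(-43 + 6) = 21/(-37) = 21*(-1/37) = -21/37 ≈ -0.56757)
1331*L = 1331*(-21/37) = -27951/37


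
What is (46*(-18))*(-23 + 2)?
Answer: 17388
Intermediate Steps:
(46*(-18))*(-23 + 2) = -828*(-21) = 17388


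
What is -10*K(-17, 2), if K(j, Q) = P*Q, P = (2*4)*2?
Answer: -320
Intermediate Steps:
P = 16 (P = 8*2 = 16)
K(j, Q) = 16*Q
-10*K(-17, 2) = -160*2 = -10*32 = -320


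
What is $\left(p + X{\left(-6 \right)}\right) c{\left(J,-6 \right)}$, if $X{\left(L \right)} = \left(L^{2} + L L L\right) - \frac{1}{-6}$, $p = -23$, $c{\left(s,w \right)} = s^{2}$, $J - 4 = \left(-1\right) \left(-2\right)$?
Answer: $-7302$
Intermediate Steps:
$J = 6$ ($J = 4 - -2 = 4 + 2 = 6$)
$X{\left(L \right)} = \frac{1}{6} + L^{2} + L^{3}$ ($X{\left(L \right)} = \left(L^{2} + L^{2} L\right) - - \frac{1}{6} = \left(L^{2} + L^{3}\right) + \frac{1}{6} = \frac{1}{6} + L^{2} + L^{3}$)
$\left(p + X{\left(-6 \right)}\right) c{\left(J,-6 \right)} = \left(-23 + \left(\frac{1}{6} + \left(-6\right)^{2} + \left(-6\right)^{3}\right)\right) 6^{2} = \left(-23 + \left(\frac{1}{6} + 36 - 216\right)\right) 36 = \left(-23 - \frac{1079}{6}\right) 36 = \left(- \frac{1217}{6}\right) 36 = -7302$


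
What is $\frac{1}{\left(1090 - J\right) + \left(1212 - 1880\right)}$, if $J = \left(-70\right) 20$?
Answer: $\frac{1}{1822} \approx 0.00054885$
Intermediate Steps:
$J = -1400$
$\frac{1}{\left(1090 - J\right) + \left(1212 - 1880\right)} = \frac{1}{\left(1090 - -1400\right) + \left(1212 - 1880\right)} = \frac{1}{\left(1090 + 1400\right) - 668} = \frac{1}{2490 - 668} = \frac{1}{1822}$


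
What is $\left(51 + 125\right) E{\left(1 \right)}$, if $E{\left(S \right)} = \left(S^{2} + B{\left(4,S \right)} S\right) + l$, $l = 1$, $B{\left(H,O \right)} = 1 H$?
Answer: $1056$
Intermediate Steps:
$B{\left(H,O \right)} = H$
$E{\left(S \right)} = 1 + S^{2} + 4 S$ ($E{\left(S \right)} = \left(S^{2} + 4 S\right) + 1 = 1 + S^{2} + 4 S$)
$\left(51 + 125\right) E{\left(1 \right)} = \left(51 + 125\right) \left(1 + 1^{2} + 4 \cdot 1\right) = 176 \left(1 + 1 + 4\right) = 176 \cdot 6 = 1056$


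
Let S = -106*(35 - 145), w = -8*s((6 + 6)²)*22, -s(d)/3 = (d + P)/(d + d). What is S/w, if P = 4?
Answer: 1590/37 ≈ 42.973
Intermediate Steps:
s(d) = -3*(4 + d)/(2*d) (s(d) = -3*(d + 4)/(d + d) = -3*(4 + d)/(2*d))
w = 814/3 (w = -8*(-3/2 - 6/(6 + 6)²)*22 = -8*(-3/2 - 6/(12²))*22 = -8*(-3/2 - 6/144)*22 = -8*(-3/2 - 6*1/144)*22 = -8*(-3/2 - 1/24)*22 = -8*(-37/24)*22 = (37/3)*22 = 814/3 ≈ 271.33)
S = 11660 (S = -106*(-110) = 11660)
S/w = 11660/(814/3) = 11660*(3/814) = 1590/37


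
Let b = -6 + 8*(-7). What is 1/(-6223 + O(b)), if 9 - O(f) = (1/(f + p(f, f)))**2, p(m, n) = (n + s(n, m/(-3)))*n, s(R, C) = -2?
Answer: -15256836/94805978905 ≈ -0.00016093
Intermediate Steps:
p(m, n) = n*(-2 + n) (p(m, n) = (n - 2)*n = (-2 + n)*n = n*(-2 + n))
b = -62 (b = -6 - 56 = -62)
O(f) = 9 - 1/(f + f*(-2 + f))**2 (O(f) = 9 - (1/(f + f*(-2 + f)))**2 = 9 - 1/(f + f*(-2 + f))**2)
1/(-6223 + O(b)) = 1/(-6223 + (9 - 1/((-62)**2*(-1 - 62)**2))) = 1/(-6223 + (9 - 1*1/3844/(-63)**2)) = 1/(-6223 + (9 - 1*1/3844*1/3969)) = 1/(-6223 + (9 - 1/15256836)) = 1/(-6223 + 137311523/15256836) = 1/(-94805978905/15256836) = -15256836/94805978905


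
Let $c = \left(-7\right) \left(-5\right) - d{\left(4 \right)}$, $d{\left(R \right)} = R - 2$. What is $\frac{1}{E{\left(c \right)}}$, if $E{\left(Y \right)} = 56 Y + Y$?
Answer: $\frac{1}{1881} \approx 0.00053163$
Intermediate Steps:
$d{\left(R \right)} = -2 + R$ ($d{\left(R \right)} = R - 2 = -2 + R$)
$c = 33$ ($c = \left(-7\right) \left(-5\right) - \left(-2 + 4\right) = 35 - 2 = 33$)
$E{\left(Y \right)} = 57 Y$
$\frac{1}{E{\left(c \right)}} = \frac{1}{57 \cdot 33} = \frac{1}{1881}$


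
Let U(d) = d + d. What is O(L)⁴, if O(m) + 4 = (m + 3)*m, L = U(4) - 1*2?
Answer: 6250000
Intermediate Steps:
U(d) = 2*d
L = 6 (L = 2*4 - 1*2 = 8 - 2 = 6)
O(m) = -4 + m*(3 + m) (O(m) = -4 + (m + 3)*m = -4 + (3 + m)*m = -4 + m*(3 + m))
O(L)⁴ = (-4 + 6² + 3*6)⁴ = (-4 + 36 + 18)⁴ = 50⁴ = 6250000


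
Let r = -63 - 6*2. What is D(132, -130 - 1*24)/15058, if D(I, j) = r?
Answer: -75/15058 ≈ -0.0049807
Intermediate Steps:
r = -75 (r = -63 - 1*12 = -63 - 12 = -75)
D(I, j) = -75
D(132, -130 - 1*24)/15058 = -75/15058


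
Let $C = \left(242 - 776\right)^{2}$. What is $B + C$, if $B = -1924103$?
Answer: $-1638947$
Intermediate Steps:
$C = 285156$ ($C = \left(-534\right)^{2} = 285156$)
$B + C = -1924103 + 285156 = -1638947$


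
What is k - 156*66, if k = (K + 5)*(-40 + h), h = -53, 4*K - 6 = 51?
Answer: -48345/4 ≈ -12086.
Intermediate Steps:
K = 57/4 (K = 3/2 + (¼)*51 = 3/2 + 51/4 = 57/4 ≈ 14.250)
k = -7161/4 (k = (57/4 + 5)*(-40 - 53) = (77/4)*(-93) = -7161/4 ≈ -1790.3)
k - 156*66 = -7161/4 - 156*66 = -7161/4 - 10296 = -48345/4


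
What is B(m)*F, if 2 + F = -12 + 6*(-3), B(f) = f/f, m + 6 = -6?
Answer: -32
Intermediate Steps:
m = -12 (m = -6 - 6 = -12)
B(f) = 1
F = -32 (F = -2 + (-12 + 6*(-3)) = -2 + (-12 - 18) = -2 - 30 = -32)
B(m)*F = 1*(-32) = -32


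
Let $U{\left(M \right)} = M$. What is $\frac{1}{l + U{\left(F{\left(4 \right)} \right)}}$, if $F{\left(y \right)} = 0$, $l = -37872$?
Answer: $- \frac{1}{37872} \approx -2.6405 \cdot 10^{-5}$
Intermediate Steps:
$\frac{1}{l + U{\left(F{\left(4 \right)} \right)}} = \frac{1}{-37872 + 0} = \frac{1}{-37872} = - \frac{1}{37872}$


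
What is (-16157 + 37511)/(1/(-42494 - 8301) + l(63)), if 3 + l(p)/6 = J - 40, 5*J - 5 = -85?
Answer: -1084676430/17981431 ≈ -60.322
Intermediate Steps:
J = -16 (J = 1 + (⅕)*(-85) = 1 - 17 = -16)
l(p) = -354 (l(p) = -18 + 6*(-16 - 40) = -18 + 6*(-56) = -18 - 336 = -354)
(-16157 + 37511)/(1/(-42494 - 8301) + l(63)) = (-16157 + 37511)/(1/(-42494 - 8301) - 354) = 21354/(1/(-50795) - 354) = 21354/(-1/50795 - 354) = 21354/(-17981431/50795) = 21354*(-50795/17981431) = -1084676430/17981431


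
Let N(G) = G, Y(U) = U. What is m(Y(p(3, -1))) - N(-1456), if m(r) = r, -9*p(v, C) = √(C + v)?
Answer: 1456 - √2/9 ≈ 1455.8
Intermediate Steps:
p(v, C) = -√(C + v)/9
m(Y(p(3, -1))) - N(-1456) = -√(-1 + 3)/9 - 1*(-1456) = -√2/9 + 1456 = 1456 - √2/9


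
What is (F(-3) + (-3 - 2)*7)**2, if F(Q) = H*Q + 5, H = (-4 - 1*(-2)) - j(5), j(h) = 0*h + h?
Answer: 81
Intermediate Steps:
j(h) = h (j(h) = 0 + h = h)
H = -7 (H = (-4 - 1*(-2)) - 1*5 = (-4 + 2) - 5 = -2 - 5 = -7)
F(Q) = 5 - 7*Q (F(Q) = -7*Q + 5 = 5 - 7*Q)
(F(-3) + (-3 - 2)*7)**2 = ((5 - 7*(-3)) + (-3 - 2)*7)**2 = ((5 + 21) - 5*7)**2 = (26 - 35)**2 = (-9)**2 = 81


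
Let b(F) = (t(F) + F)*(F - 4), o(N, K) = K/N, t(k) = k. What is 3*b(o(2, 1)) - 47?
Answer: -115/2 ≈ -57.500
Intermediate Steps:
b(F) = 2*F*(-4 + F) (b(F) = (F + F)*(F - 4) = (2*F)*(-4 + F) = 2*F*(-4 + F))
3*b(o(2, 1)) - 47 = 3*(2*(1/2)*(-4 + 1/2)) - 47 = 3*(2*(1*(½))*(-4 + 1*(½))) - 47 = 3*(2*(½)*(-4 + ½)) - 47 = 3*(2*(½)*(-7/2)) - 47 = 3*(-7/2) - 47 = -21/2 - 47 = -115/2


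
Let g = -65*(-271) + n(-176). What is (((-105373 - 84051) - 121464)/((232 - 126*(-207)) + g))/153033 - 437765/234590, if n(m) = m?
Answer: -586239080131681/314146640369382 ≈ -1.8661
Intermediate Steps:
g = 17439 (g = -65*(-271) - 176 = 17615 - 176 = 17439)
(((-105373 - 84051) - 121464)/((232 - 126*(-207)) + g))/153033 - 437765/234590 = (((-105373 - 84051) - 121464)/((232 - 126*(-207)) + 17439))/153033 - 437765/234590 = ((-189424 - 121464)/((232 + 26082) + 17439))*(1/153033) - 437765*1/234590 = -310888/(26314 + 17439)*(1/153033) - 87553/46918 = -310888/43753*(1/153033) - 87553/46918 = -310888*1/43753*(1/153033) - 87553/46918 = -310888/43753*1/153033 - 87553/46918 = -310888/6695652849 - 87553/46918 = -586239080131681/314146640369382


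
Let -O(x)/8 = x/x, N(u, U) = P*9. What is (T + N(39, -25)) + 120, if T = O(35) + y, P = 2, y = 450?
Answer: 580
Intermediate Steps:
N(u, U) = 18 (N(u, U) = 2*9 = 18)
O(x) = -8 (O(x) = -8*x/x = -8*1 = -8)
T = 442 (T = -8 + 450 = 442)
(T + N(39, -25)) + 120 = (442 + 18) + 120 = 460 + 120 = 580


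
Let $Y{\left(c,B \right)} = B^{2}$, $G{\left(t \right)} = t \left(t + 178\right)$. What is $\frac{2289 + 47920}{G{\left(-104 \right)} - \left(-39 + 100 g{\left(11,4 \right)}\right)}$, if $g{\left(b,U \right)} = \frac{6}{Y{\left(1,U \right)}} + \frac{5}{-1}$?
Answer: $- \frac{100418}{14389} \approx -6.9788$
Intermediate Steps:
$G{\left(t \right)} = t \left(178 + t\right)$
$g{\left(b,U \right)} = -5 + \frac{6}{U^{2}}$ ($g{\left(b,U \right)} = \frac{6}{U^{2}} + \frac{5}{-1} = \frac{6}{U^{2}} + 5 \left(-1\right) = \frac{6}{U^{2}} - 5 = -5 + \frac{6}{U^{2}}$)
$\frac{2289 + 47920}{G{\left(-104 \right)} - \left(-39 + 100 g{\left(11,4 \right)}\right)} = \frac{2289 + 47920}{- 104 \left(178 - 104\right) - \left(-39 + 100 \left(-5 + \frac{6}{16}\right)\right)} = \frac{50209}{\left(-104\right) 74 - \left(-39 + 100 \left(-5 + 6 \cdot \frac{1}{16}\right)\right)} = \frac{50209}{-7696 - \left(-39 + 100 \left(-5 + \frac{3}{8}\right)\right)} = \frac{50209}{-7696 + \left(\left(-100\right) \left(- \frac{37}{8}\right) + 39\right)} = \frac{50209}{-7696 + \left(\frac{925}{2} + 39\right)} = \frac{50209}{-7696 + \frac{1003}{2}} = \frac{50209}{- \frac{14389}{2}} = 50209 \left(- \frac{2}{14389}\right) = - \frac{100418}{14389}$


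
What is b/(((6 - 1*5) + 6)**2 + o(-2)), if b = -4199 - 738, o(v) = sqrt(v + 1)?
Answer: -241913/2402 + 4937*I/2402 ≈ -100.71 + 2.0554*I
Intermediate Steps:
o(v) = sqrt(1 + v)
b = -4937
b/(((6 - 1*5) + 6)**2 + o(-2)) = -4937/(((6 - 1*5) + 6)**2 + sqrt(1 - 2)) = -4937/(((6 - 5) + 6)**2 + sqrt(-1)) = -4937/((1 + 6)**2 + I) = -4937/(7**2 + I) = -4937/(49 + I) = ((49 - I)/2402)*(-4937) = -4937*(49 - I)/2402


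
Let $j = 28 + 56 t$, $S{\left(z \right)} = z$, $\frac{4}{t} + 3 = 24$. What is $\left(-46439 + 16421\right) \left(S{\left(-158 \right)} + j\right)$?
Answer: $3582148$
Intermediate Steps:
$t = \frac{4}{21}$ ($t = \frac{4}{-3 + 24} = \frac{4}{21} \approx 0.19048$)
$j = \frac{116}{3}$ ($j = 28 + 56 \cdot \frac{4}{21} = 28 + \frac{32}{3} = \frac{116}{3} \approx 38.667$)
$\left(-46439 + 16421\right) \left(S{\left(-158 \right)} + j\right) = \left(-46439 + 16421\right) \left(-158 + \frac{116}{3}\right) = \left(-30018\right) \left(- \frac{358}{3}\right) = 3582148$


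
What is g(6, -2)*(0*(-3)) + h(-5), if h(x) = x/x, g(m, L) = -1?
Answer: 1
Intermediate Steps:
h(x) = 1
g(6, -2)*(0*(-3)) + h(-5) = -0*(-3) + 1 = -1*0 + 1 = 0 + 1 = 1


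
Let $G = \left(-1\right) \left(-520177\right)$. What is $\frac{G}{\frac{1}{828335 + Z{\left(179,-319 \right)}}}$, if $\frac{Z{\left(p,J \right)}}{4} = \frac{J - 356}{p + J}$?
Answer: $430890847280$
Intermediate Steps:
$Z{\left(p,J \right)} = \frac{4 \left(-356 + J\right)}{J + p}$ ($Z{\left(p,J \right)} = 4 \frac{J - 356}{p + J} = 4 \frac{-356 + J}{J + p} = \frac{4 \left(-356 + J\right)}{J + p}$)
$G = 520177$
$\frac{G}{\frac{1}{828335 + Z{\left(179,-319 \right)}}} = \frac{520177}{\frac{1}{828335 + \frac{4 \left(-356 - 319\right)}{-319 + 179}}} = \frac{520177}{\frac{1}{828335 + 4 \frac{1}{-140} \left(-675\right)}} = \frac{520177}{\frac{1}{828335 + 4 \left(- \frac{1}{140}\right) \left(-675\right)}} = \frac{520177}{\frac{1}{828335 + \frac{135}{7}}} = \frac{520177}{\frac{1}{\frac{5798480}{7}}} = \frac{520177}{\frac{7}{5798480}} = 520177 \cdot \frac{5798480}{7} = 430890847280$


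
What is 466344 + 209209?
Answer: 675553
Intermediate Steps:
466344 + 209209 = 675553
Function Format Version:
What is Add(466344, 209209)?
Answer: 675553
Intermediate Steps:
Add(466344, 209209) = 675553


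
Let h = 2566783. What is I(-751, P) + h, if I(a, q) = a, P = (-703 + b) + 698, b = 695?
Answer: 2566032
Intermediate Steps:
P = 690 (P = (-703 + 695) + 698 = -8 + 698 = 690)
I(-751, P) + h = -751 + 2566783 = 2566032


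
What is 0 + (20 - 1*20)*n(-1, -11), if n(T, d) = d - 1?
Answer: 0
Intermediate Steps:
n(T, d) = -1 + d
0 + (20 - 1*20)*n(-1, -11) = 0 + (20 - 1*20)*(-1 - 11) = 0 + (20 - 20)*(-12) = 0 + 0*(-12) = 0 + 0 = 0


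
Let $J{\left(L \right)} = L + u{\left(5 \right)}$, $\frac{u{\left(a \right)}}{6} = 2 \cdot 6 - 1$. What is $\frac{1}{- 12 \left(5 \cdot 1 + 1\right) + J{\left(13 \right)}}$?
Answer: $\frac{1}{7} \approx 0.14286$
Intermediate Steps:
$u{\left(a \right)} = 66$ ($u{\left(a \right)} = 6 \left(2 \cdot 6 - 1\right) = 6 \left(12 - 1\right) = 6 \cdot 11 = 66$)
$J{\left(L \right)} = 66 + L$ ($J{\left(L \right)} = L + 66 = 66 + L$)
$\frac{1}{- 12 \left(5 \cdot 1 + 1\right) + J{\left(13 \right)}} = \frac{1}{- 12 \left(5 \cdot 1 + 1\right) + \left(66 + 13\right)} = \frac{1}{- 12 \left(5 + 1\right) + 79} = \frac{1}{\left(-12\right) 6 + 79} = \frac{1}{-72 + 79} = \frac{1}{7}$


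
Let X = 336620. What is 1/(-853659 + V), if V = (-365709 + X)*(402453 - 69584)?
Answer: -1/9683680000 ≈ -1.0327e-10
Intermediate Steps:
V = -9682826341 (V = (-365709 + 336620)*(402453 - 69584) = -29089*332869 = -9682826341)
1/(-853659 + V) = 1/(-853659 - 9682826341) = 1/(-9683680000) = -1/9683680000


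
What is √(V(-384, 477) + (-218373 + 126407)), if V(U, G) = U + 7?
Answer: I*√92343 ≈ 303.88*I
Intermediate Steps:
V(U, G) = 7 + U
√(V(-384, 477) + (-218373 + 126407)) = √((7 - 384) + (-218373 + 126407)) = √(-377 - 91966) = √(-92343) = I*√92343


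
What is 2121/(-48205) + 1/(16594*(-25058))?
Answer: -881938258897/20044239248660 ≈ -0.044000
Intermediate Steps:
2121/(-48205) + 1/(16594*(-25058)) = 2121*(-1/48205) + (1/16594)*(-1/25058) = -2121/48205 - 1/415812452 = -881938258897/20044239248660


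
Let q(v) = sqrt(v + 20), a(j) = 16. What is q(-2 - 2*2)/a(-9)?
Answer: sqrt(14)/16 ≈ 0.23385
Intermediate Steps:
q(v) = sqrt(20 + v)
q(-2 - 2*2)/a(-9) = sqrt(20 + (-2 - 2*2))/16 = sqrt(20 + (-2 - 4))*(1/16) = sqrt(20 - 6)*(1/16) = sqrt(14)*(1/16) = sqrt(14)/16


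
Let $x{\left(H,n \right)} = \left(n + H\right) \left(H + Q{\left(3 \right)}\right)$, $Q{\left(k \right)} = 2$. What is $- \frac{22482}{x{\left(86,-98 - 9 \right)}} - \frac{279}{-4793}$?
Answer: $\frac{18045303}{1476244} \approx 12.224$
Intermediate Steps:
$x{\left(H,n \right)} = \left(2 + H\right) \left(H + n\right)$ ($x{\left(H,n \right)} = \left(n + H\right) \left(H + 2\right) = \left(H + n\right) \left(2 + H\right) = \left(2 + H\right) \left(H + n\right)$)
$- \frac{22482}{x{\left(86,-98 - 9 \right)}} - \frac{279}{-4793} = - \frac{22482}{86^{2} + 2 \cdot 86 + 2 \left(-98 - 9\right) + 86 \left(-98 - 9\right)} - \frac{279}{-4793} = - \frac{22482}{7396 + 172 + 2 \left(-98 - 9\right) + 86 \left(-98 - 9\right)} - - \frac{279}{4793} = - \frac{22482}{7396 + 172 + 2 \left(-107\right) + 86 \left(-107\right)} + \frac{279}{4793} = - \frac{22482}{7396 + 172 - 214 - 9202} + \frac{279}{4793} = - \frac{22482}{-1848} + \frac{279}{4793} = \left(-22482\right) \left(- \frac{1}{1848}\right) + \frac{279}{4793} = \frac{3747}{308} + \frac{279}{4793} = \frac{18045303}{1476244}$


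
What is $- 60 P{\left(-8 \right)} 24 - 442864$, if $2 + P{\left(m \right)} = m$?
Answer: $-428464$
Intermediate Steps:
$P{\left(m \right)} = -2 + m$
$- 60 P{\left(-8 \right)} 24 - 442864 = - 60 \left(-2 - 8\right) 24 - 442864 = \left(-60\right) \left(-10\right) 24 - 442864 = 600 \cdot 24 - 442864 = 14400 - 442864 = -428464$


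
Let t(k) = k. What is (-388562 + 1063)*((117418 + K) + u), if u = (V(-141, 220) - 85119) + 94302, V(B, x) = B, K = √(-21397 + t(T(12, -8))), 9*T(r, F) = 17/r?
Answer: -49003123540 - 387499*I*√6932577/18 ≈ -4.9003e+10 - 5.6682e+7*I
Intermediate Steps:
T(r, F) = 17/(9*r) (T(r, F) = (17/r)/9 = 17/(9*r))
K = I*√6932577/18 (K = √(-21397 + (17/9)/12) = √(-21397 + (17/9)*(1/12)) = √(-21397 + 17/108) = √(-2310859/108) = I*√6932577/18 ≈ 146.28*I)
u = 9042 (u = (-141 - 85119) + 94302 = -85260 + 94302 = 9042)
(-388562 + 1063)*((117418 + K) + u) = (-388562 + 1063)*((117418 + I*√6932577/18) + 9042) = -387499*(126460 + I*√6932577/18) = -49003123540 - 387499*I*√6932577/18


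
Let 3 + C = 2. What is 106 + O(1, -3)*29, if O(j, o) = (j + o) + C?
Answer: 19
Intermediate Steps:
C = -1 (C = -3 + 2 = -1)
O(j, o) = -1 + j + o (O(j, o) = (j + o) - 1 = -1 + j + o)
106 + O(1, -3)*29 = 106 + (-1 + 1 - 3)*29 = 106 - 3*29 = 106 - 87 = 19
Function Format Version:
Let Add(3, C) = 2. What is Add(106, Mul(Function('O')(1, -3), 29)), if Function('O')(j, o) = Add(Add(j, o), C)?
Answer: 19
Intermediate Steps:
C = -1 (C = Add(-3, 2) = -1)
Function('O')(j, o) = Add(-1, j, o) (Function('O')(j, o) = Add(Add(j, o), -1) = Add(-1, j, o))
Add(106, Mul(Function('O')(1, -3), 29)) = Add(106, Mul(Add(-1, 1, -3), 29)) = Add(106, Mul(-3, 29)) = Add(106, -87) = 19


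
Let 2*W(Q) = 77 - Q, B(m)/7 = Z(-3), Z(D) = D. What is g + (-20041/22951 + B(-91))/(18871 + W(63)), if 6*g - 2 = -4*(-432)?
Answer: 187388079967/649903467 ≈ 288.33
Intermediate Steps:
g = 865/3 (g = 1/3 + (-4*(-432))/6 = 1/3 + (1/6)*1728 = 1/3 + 288 = 865/3 ≈ 288.33)
B(m) = -21 (B(m) = 7*(-3) = -21)
W(Q) = 77/2 - Q/2 (W(Q) = (77 - Q)/2 = 77/2 - Q/2)
g + (-20041/22951 + B(-91))/(18871 + W(63)) = 865/3 + (-20041/22951 - 21)/(18871 + (77/2 - 1/2*63)) = 865/3 + (-20041*1/22951 - 21)/(18871 + (77/2 - 63/2)) = 865/3 + (-20041/22951 - 21)/(18871 + 7) = 865/3 - 502012/22951/18878 = 865/3 - 502012/22951*1/18878 = 865/3 - 251006/216634489 = 187388079967/649903467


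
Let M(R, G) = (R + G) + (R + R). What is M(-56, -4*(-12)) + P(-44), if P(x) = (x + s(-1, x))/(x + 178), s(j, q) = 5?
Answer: -16119/134 ≈ -120.29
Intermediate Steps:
P(x) = (5 + x)/(178 + x) (P(x) = (x + 5)/(x + 178) = (5 + x)/(178 + x))
M(R, G) = G + 3*R (M(R, G) = (G + R) + 2*R = G + 3*R)
M(-56, -4*(-12)) + P(-44) = (-4*(-12) + 3*(-56)) + (5 - 44)/(178 - 44) = (48 - 168) - 39/134 = -120 + (1/134)*(-39) = -120 - 39/134 = -16119/134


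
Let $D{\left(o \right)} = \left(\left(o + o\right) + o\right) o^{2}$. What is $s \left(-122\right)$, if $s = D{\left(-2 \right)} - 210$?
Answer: $28548$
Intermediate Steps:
$D{\left(o \right)} = 3 o^{3}$ ($D{\left(o \right)} = \left(2 o + o\right) o^{2} = 3 o o^{2} = 3 o^{3}$)
$s = -234$ ($s = 3 \left(-2\right)^{3} - 210 = 3 \left(-8\right) - 210 = -24 - 210 = -234$)
$s \left(-122\right) = \left(-234\right) \left(-122\right) = 28548$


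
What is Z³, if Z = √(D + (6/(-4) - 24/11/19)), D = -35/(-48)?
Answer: -8885*I*√5570895/25160256 ≈ -0.8335*I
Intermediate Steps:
D = 35/48 (D = -35*(-1/48) = 35/48 ≈ 0.72917)
Z = I*√5570895/2508 (Z = √(35/48 + (6/(-4) - 24/11/19)) = √(35/48 + (6*(-¼) - 24*1/11*(1/19))) = √(35/48 + (-3/2 - 24/11*1/19)) = √(35/48 + (-3/2 - 24/209)) = √(35/48 - 675/418) = √(-8885/10032) = I*√5570895/2508 ≈ 0.9411*I)
Z³ = (I*√5570895/2508)³ = -8885*I*√5570895/25160256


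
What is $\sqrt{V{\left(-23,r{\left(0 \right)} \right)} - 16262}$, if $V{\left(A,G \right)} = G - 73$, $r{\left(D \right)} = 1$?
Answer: $i \sqrt{16334} \approx 127.8 i$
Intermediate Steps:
$V{\left(A,G \right)} = -73 + G$ ($V{\left(A,G \right)} = G - 73 = -73 + G$)
$\sqrt{V{\left(-23,r{\left(0 \right)} \right)} - 16262} = \sqrt{\left(-73 + 1\right) - 16262} = \sqrt{-72 - 16262} = \sqrt{-16334} = i \sqrt{16334}$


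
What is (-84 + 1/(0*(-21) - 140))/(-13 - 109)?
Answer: 11761/17080 ≈ 0.68858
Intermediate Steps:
(-84 + 1/(0*(-21) - 140))/(-13 - 109) = (-84 + 1/(0 - 140))/(-122) = (-84 + 1/(-140))*(-1/122) = (-84 - 1/140)*(-1/122) = -11761/140*(-1/122) = 11761/17080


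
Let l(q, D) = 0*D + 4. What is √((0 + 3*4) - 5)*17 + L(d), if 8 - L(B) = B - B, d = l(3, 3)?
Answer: 8 + 17*√7 ≈ 52.978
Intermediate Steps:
l(q, D) = 4 (l(q, D) = 0 + 4 = 4)
d = 4
L(B) = 8 (L(B) = 8 - (B - B) = 8 - 1*0 = 8 + 0 = 8)
√((0 + 3*4) - 5)*17 + L(d) = √((0 + 3*4) - 5)*17 + 8 = √((0 + 12) - 5)*17 + 8 = √(12 - 5)*17 + 8 = √7*17 + 8 = 17*√7 + 8 = 8 + 17*√7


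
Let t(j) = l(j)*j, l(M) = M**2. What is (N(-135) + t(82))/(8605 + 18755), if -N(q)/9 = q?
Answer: 552583/27360 ≈ 20.197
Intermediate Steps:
N(q) = -9*q
t(j) = j**3 (t(j) = j**2*j = j**3)
(N(-135) + t(82))/(8605 + 18755) = (-9*(-135) + 82**3)/(8605 + 18755) = (1215 + 551368)/27360 = 552583*(1/27360) = 552583/27360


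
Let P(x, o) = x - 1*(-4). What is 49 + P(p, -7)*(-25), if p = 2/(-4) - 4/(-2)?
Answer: -177/2 ≈ -88.500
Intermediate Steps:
p = 3/2 (p = 2*(-¼) - 4*(-½) = -½ + 2 = 3/2 ≈ 1.5000)
P(x, o) = 4 + x (P(x, o) = x + 4 = 4 + x)
49 + P(p, -7)*(-25) = 49 + (4 + 3/2)*(-25) = 49 + (11/2)*(-25) = 49 - 275/2 = -177/2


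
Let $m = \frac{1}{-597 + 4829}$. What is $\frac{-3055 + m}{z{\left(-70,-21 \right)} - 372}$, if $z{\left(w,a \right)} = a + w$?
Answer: $\frac{12928759}{1959416} \approx 6.5983$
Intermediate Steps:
$m = \frac{1}{4232} \approx 0.00023629$
$\frac{-3055 + m}{z{\left(-70,-21 \right)} - 372} = \frac{-3055 + \frac{1}{4232}}{\left(-21 - 70\right) - 372} = - \frac{12928759}{4232 \left(-91 - 372\right)} = - \frac{12928759}{4232 \left(-463\right)} = \left(- \frac{12928759}{4232}\right) \left(- \frac{1}{463}\right) = \frac{12928759}{1959416}$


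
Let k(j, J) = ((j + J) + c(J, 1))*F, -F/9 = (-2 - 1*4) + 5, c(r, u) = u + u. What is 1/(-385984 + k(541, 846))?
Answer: -1/373483 ≈ -2.6775e-6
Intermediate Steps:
c(r, u) = 2*u
F = 9 (F = -9*((-2 - 1*4) + 5) = -9*((-2 - 4) + 5) = -9*(-6 + 5) = -9*(-1) = 9)
k(j, J) = 18 + 9*J + 9*j (k(j, J) = ((j + J) + 2*1)*9 = ((J + j) + 2)*9 = (2 + J + j)*9 = 18 + 9*J + 9*j)
1/(-385984 + k(541, 846)) = 1/(-385984 + (18 + 9*846 + 9*541)) = 1/(-385984 + (18 + 7614 + 4869)) = 1/(-385984 + 12501) = 1/(-373483) = -1/373483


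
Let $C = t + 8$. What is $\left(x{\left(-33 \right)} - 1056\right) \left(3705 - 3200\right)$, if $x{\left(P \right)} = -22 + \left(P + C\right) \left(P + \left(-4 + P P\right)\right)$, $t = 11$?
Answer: $-7982030$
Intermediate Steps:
$C = 19$ ($C = 11 + 8 = 19$)
$x{\left(P \right)} = -22 + \left(19 + P\right) \left(-4 + P + P^{2}\right)$ ($x{\left(P \right)} = -22 + \left(P + 19\right) \left(P + \left(-4 + P P\right)\right) = -22 + \left(19 + P\right) \left(P + \left(-4 + P^{2}\right)\right) = -22 + \left(19 + P\right) \left(-4 + P + P^{2}\right)$)
$\left(x{\left(-33 \right)} - 1056\right) \left(3705 - 3200\right) = \left(\left(-98 + \left(-33\right)^{3} + 15 \left(-33\right) + 20 \left(-33\right)^{2}\right) - 1056\right) \left(3705 - 3200\right) = \left(\left(-98 - 35937 - 495 + 20 \cdot 1089\right) - 1056\right) 505 = \left(\left(-98 - 35937 - 495 + 21780\right) - 1056\right) 505 = \left(-14750 - 1056\right) 505 = \left(-15806\right) 505 = -7982030$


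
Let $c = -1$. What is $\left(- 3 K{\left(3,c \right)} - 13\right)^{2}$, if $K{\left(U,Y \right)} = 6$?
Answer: $961$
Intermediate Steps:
$\left(- 3 K{\left(3,c \right)} - 13\right)^{2} = \left(\left(-3\right) 6 - 13\right)^{2} = \left(-18 - 13\right)^{2} = \left(-31\right)^{2} = 961$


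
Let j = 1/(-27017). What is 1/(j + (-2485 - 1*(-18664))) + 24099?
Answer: 10533866731175/437108042 ≈ 24099.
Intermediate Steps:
j = -1/27017 ≈ -3.7014e-5
1/(j + (-2485 - 1*(-18664))) + 24099 = 1/(-1/27017 + (-2485 - 1*(-18664))) + 24099 = 1/(-1/27017 + (-2485 + 18664)) + 24099 = 1/(-1/27017 + 16179) + 24099 = 1/(437108042/27017) + 24099 = 27017/437108042 + 24099 = 10533866731175/437108042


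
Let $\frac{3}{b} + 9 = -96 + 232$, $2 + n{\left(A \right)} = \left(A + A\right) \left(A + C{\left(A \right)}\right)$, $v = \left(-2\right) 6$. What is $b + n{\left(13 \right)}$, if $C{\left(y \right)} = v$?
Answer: $\frac{3051}{127} \approx 24.024$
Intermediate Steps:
$v = -12$
$C{\left(y \right)} = -12$
$n{\left(A \right)} = -2 + 2 A \left(-12 + A\right)$ ($n{\left(A \right)} = -2 + \left(A + A\right) \left(A - 12\right) = -2 + 2 A \left(-12 + A\right)$)
$b = \frac{3}{127}$ ($b = \frac{3}{-9 + \left(-96 + 232\right)} = \frac{3}{-9 + 136} = \frac{3}{127} \approx 0.023622$)
$b + n{\left(13 \right)} = \frac{3}{127} - \left(314 - 338\right) = \frac{3}{127} - -24 = \frac{3}{127} + 24 = \frac{3051}{127}$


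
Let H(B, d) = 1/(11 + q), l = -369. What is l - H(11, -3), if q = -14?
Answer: -1106/3 ≈ -368.67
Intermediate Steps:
H(B, d) = -⅓ (H(B, d) = 1/(11 - 14) = 1/(-3) = -⅓)
l - H(11, -3) = -369 - 1*(-⅓) = -369 + ⅓ = -1106/3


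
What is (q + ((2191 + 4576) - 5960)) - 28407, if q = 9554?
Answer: -18046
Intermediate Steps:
(q + ((2191 + 4576) - 5960)) - 28407 = (9554 + ((2191 + 4576) - 5960)) - 28407 = (9554 + (6767 - 5960)) - 28407 = (9554 + 807) - 28407 = 10361 - 28407 = -18046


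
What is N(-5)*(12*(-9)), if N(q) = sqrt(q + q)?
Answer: -108*I*sqrt(10) ≈ -341.53*I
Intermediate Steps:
N(q) = sqrt(2)*sqrt(q) (N(q) = sqrt(2*q) = sqrt(2)*sqrt(q))
N(-5)*(12*(-9)) = (sqrt(2)*sqrt(-5))*(12*(-9)) = (sqrt(2)*(I*sqrt(5)))*(-108) = (I*sqrt(10))*(-108) = -108*I*sqrt(10)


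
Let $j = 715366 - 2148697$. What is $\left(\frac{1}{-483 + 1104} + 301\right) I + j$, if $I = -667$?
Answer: $- \frac{44120675}{27} \approx -1.6341 \cdot 10^{6}$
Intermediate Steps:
$j = -1433331$ ($j = 715366 - 2148697 = -1433331$)
$\left(\frac{1}{-483 + 1104} + 301\right) I + j = \left(\frac{1}{-483 + 1104} + 301\right) \left(-667\right) - 1433331 = \left(\frac{1}{621} + 301\right) \left(-667\right) - 1433331 = \frac{186922}{621} \left(-667\right) - 1433331 = - \frac{5420738}{27} - 1433331 = - \frac{44120675}{27}$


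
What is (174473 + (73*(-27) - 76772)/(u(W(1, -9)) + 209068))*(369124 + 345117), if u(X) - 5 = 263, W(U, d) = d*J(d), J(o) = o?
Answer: 26086510585775585/209336 ≈ 1.2462e+11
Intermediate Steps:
W(U, d) = d² (W(U, d) = d*d = d²)
u(X) = 268 (u(X) = 5 + 263 = 268)
(174473 + (73*(-27) - 76772)/(u(W(1, -9)) + 209068))*(369124 + 345117) = (174473 + (73*(-27) - 76772)/(268 + 209068))*(369124 + 345117) = (174473 + (-1971 - 76772)/209336)*714241 = (174473 - 78743*1/209336)*714241 = (174473 - 78743/209336)*714241 = (36523401185/209336)*714241 = 26086510585775585/209336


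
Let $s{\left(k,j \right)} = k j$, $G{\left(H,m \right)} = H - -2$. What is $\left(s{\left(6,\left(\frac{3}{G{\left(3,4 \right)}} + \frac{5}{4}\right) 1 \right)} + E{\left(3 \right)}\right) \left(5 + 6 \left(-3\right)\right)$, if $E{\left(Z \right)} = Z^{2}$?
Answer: $- \frac{2613}{10} \approx -261.3$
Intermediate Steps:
$G{\left(H,m \right)} = 2 + H$ ($G{\left(H,m \right)} = H + 2 = 2 + H$)
$s{\left(k,j \right)} = j k$
$\left(s{\left(6,\left(\frac{3}{G{\left(3,4 \right)}} + \frac{5}{4}\right) 1 \right)} + E{\left(3 \right)}\right) \left(5 + 6 \left(-3\right)\right) = \left(\left(\frac{3}{2 + 3} + \frac{5}{4}\right) 1 \cdot 6 + 3^{2}\right) \left(5 + 6 \left(-3\right)\right) = \left(\left(\frac{3}{5} + 5 \cdot \frac{1}{4}\right) 1 \cdot 6 + 9\right) \left(5 - 18\right) = \left(\left(3 \cdot \frac{1}{5} + \frac{5}{4}\right) 1 \cdot 6 + 9\right) \left(-13\right) = \left(\left(\frac{3}{5} + \frac{5}{4}\right) 1 \cdot 6 + 9\right) \left(-13\right) = \left(\frac{37}{20} \cdot 1 \cdot 6 + 9\right) \left(-13\right) = \left(\frac{37}{20} \cdot 6 + 9\right) \left(-13\right) = \left(\frac{111}{10} + 9\right) \left(-13\right) = \frac{201}{10} \left(-13\right) = - \frac{2613}{10}$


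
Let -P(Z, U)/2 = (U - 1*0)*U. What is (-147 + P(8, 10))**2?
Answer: 120409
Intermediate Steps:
P(Z, U) = -2*U**2 (P(Z, U) = -2*(U - 1*0)*U = -2*(U + 0)*U = -2*U*U = -2*U**2)
(-147 + P(8, 10))**2 = (-147 - 2*10**2)**2 = (-147 - 2*100)**2 = (-147 - 200)**2 = (-347)**2 = 120409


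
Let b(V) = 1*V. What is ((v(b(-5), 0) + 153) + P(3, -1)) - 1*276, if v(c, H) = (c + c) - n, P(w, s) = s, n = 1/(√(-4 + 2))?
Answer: -134 + I*√2/2 ≈ -134.0 + 0.70711*I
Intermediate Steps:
b(V) = V
n = -I*√2/2 (n = 1/(√(-2)) = 1/(I*√2) = -I*√2/2 ≈ -0.70711*I)
v(c, H) = 2*c + I*√2/2 (v(c, H) = (c + c) - (-1)*I*√2/2 = 2*c + I*√2/2)
((v(b(-5), 0) + 153) + P(3, -1)) - 1*276 = (((2*(-5) + I*√2/2) + 153) - 1) - 1*276 = (((-10 + I*√2/2) + 153) - 1) - 276 = ((143 + I*√2/2) - 1) - 276 = (142 + I*√2/2) - 276 = -134 + I*√2/2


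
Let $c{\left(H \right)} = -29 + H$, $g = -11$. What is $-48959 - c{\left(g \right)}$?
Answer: $-48919$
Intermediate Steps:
$-48959 - c{\left(g \right)} = -48959 - \left(-29 - 11\right) = -48959 - -40 = -48959 + 40 = -48919$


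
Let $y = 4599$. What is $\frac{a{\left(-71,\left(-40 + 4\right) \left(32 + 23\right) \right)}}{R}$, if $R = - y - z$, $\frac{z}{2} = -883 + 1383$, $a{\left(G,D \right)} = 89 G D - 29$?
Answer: $- \frac{12511591}{5599} \approx -2234.6$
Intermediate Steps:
$a{\left(G,D \right)} = -29 + 89 D G$ ($a{\left(G,D \right)} = 89 D G - 29 = -29 + 89 D G$)
$z = 1000$ ($z = 2 \left(-883 + 1383\right) = 2 \cdot 500 = 1000$)
$R = -5599$ ($R = \left(-1\right) 4599 - 1000 = -4599 - 1000 = -5599$)
$\frac{a{\left(-71,\left(-40 + 4\right) \left(32 + 23\right) \right)}}{R} = \frac{-29 + 89 \left(-40 + 4\right) \left(32 + 23\right) \left(-71\right)}{-5599} = \left(-29 + 89 \left(\left(-36\right) 55\right) \left(-71\right)\right) \left(- \frac{1}{5599}\right) = \left(-29 + 89 \left(-1980\right) \left(-71\right)\right) \left(- \frac{1}{5599}\right) = \left(-29 + 12511620\right) \left(- \frac{1}{5599}\right) = 12511591 \left(- \frac{1}{5599}\right) = - \frac{12511591}{5599}$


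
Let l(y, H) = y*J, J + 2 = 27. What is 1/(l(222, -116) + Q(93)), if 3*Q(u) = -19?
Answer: 3/16631 ≈ 0.00018039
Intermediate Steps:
J = 25 (J = -2 + 27 = 25)
Q(u) = -19/3 (Q(u) = (⅓)*(-19) = -19/3)
l(y, H) = 25*y (l(y, H) = y*25 = 25*y)
1/(l(222, -116) + Q(93)) = 1/(25*222 - 19/3) = 1/(5550 - 19/3) = 1/(16631/3) = 3/16631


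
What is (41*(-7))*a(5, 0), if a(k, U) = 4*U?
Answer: 0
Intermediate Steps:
(41*(-7))*a(5, 0) = (41*(-7))*(4*0) = -287*0 = 0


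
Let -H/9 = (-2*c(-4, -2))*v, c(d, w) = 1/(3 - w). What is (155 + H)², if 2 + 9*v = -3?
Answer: 23409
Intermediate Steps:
v = -5/9 (v = -2/9 + (⅑)*(-3) = -2/9 - ⅓ = -5/9 ≈ -0.55556)
H = -2 (H = -9*(-(-2)/(-3 - 2))*(-5)/9 = -9*(-(-2)/(-5))*(-5)/9 = -9*(-(-2)*(-1)/5)*(-5)/9 = -9*(-2*⅕)*(-5)/9 = -(-18)*(-5)/(5*9) = -9*2/9 = -2)
(155 + H)² = (155 - 2)² = 153² = 23409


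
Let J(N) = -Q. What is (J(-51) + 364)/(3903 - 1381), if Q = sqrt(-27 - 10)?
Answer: 14/97 - I*sqrt(37)/2522 ≈ 0.14433 - 0.0024119*I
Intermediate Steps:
Q = I*sqrt(37) (Q = sqrt(-37) = I*sqrt(37) ≈ 6.0828*I)
J(N) = -I*sqrt(37)
(J(-51) + 364)/(3903 - 1381) = (-I*sqrt(37) + 364)/(3903 - 1381) = (364 - I*sqrt(37))/2522 = (364 - I*sqrt(37))*(1/2522) = 14/97 - I*sqrt(37)/2522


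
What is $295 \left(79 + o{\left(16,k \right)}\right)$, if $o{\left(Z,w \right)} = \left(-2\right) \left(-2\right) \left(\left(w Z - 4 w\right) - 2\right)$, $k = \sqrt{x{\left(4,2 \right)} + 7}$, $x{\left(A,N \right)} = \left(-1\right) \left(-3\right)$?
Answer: $20945 + 14160 \sqrt{10} \approx 65723.0$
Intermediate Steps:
$x{\left(A,N \right)} = 3$
$k = \sqrt{10}$ ($k = \sqrt{3 + 7} = \sqrt{10} \approx 3.1623$)
$o{\left(Z,w \right)} = -8 - 16 w + 4 Z w$ ($o{\left(Z,w \right)} = 4 \left(\left(Z w - 4 w\right) - 2\right) = 4 \left(\left(- 4 w + Z w\right) - 2\right) = 4 \left(-2 - 4 w + Z w\right) = -8 - 16 w + 4 Z w$)
$295 \left(79 + o{\left(16,k \right)}\right) = 295 \left(79 - \left(8 - 48 \sqrt{10}\right)\right) = 295 \left(71 + 48 \sqrt{10}\right) = 20945 + 14160 \sqrt{10}$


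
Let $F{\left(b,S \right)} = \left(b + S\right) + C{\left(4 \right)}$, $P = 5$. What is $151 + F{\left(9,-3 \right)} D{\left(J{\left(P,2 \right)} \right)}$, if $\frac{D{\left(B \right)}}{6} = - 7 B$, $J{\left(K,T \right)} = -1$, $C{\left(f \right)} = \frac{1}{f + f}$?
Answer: $\frac{1633}{4} \approx 408.25$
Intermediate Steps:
$C{\left(f \right)} = \frac{1}{2 f}$
$F{\left(b,S \right)} = \frac{1}{8} + S + b$ ($F{\left(b,S \right)} = \left(b + S\right) + \frac{1}{2 \cdot 4} = \left(S + b\right) + \frac{1}{2} \cdot \frac{1}{4} = \left(S + b\right) + \frac{1}{8} = \frac{1}{8} + S + b$)
$D{\left(B \right)} = - 42 B$ ($D{\left(B \right)} = 6 \left(- 7 B\right) = - 42 B$)
$151 + F{\left(9,-3 \right)} D{\left(J{\left(P,2 \right)} \right)} = 151 + \left(\frac{1}{8} - 3 + 9\right) \left(\left(-42\right) \left(-1\right)\right) = 151 + \frac{49}{8} \cdot 42 = 151 + \frac{1029}{4} = \frac{1633}{4}$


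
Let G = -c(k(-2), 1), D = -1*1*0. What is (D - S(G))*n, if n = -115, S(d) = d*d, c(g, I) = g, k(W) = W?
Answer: 460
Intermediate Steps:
D = 0 (D = -0 = -1*0 = 0)
G = 2 (G = -1*(-2) = 2)
S(d) = d²
(D - S(G))*n = (0 - 1*2²)*(-115) = (0 - 1*4)*(-115) = (0 - 4)*(-115) = -4*(-115) = 460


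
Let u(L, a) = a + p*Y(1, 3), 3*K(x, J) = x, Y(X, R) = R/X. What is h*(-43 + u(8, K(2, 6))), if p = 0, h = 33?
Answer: -1397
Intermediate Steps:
K(x, J) = x/3
u(L, a) = a (u(L, a) = a + 0*(3/1) = a + 0*(3*1) = a + 0*3 = a + 0 = a)
h*(-43 + u(8, K(2, 6))) = 33*(-43 + (⅓)*2) = 33*(-43 + ⅔) = 33*(-127/3) = -1397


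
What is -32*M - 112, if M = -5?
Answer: 48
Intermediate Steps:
-32*M - 112 = -32*(-5) - 112 = 160 - 112 = 48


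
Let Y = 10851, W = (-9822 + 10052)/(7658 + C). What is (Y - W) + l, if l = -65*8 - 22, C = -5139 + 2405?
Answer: 25380643/2462 ≈ 10309.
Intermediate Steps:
C = -2734
W = 115/2462 (W = (-9822 + 10052)/(7658 - 2734) = 230/4924 = 230*(1/4924) = 115/2462 ≈ 0.046710)
l = -542 (l = -520 - 22 = -542)
(Y - W) + l = (10851 - 1*115/2462) - 542 = (10851 - 115/2462) - 542 = 26715047/2462 - 542 = 25380643/2462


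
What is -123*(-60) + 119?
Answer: 7499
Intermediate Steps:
-123*(-60) + 119 = 7380 + 119 = 7499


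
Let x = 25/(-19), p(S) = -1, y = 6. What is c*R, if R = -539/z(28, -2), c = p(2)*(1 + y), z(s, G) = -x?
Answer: 71687/25 ≈ 2867.5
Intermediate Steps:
x = -25/19 (x = 25*(-1/19) = -25/19 ≈ -1.3158)
z(s, G) = 25/19 (z(s, G) = -1*(-25/19) = 25/19)
c = -7 (c = -(1 + 6) = -1*7 = -7)
R = -10241/25 (R = -539/25/19 = -539*19/25 = -10241/25 ≈ -409.64)
c*R = -7*(-10241/25) = 71687/25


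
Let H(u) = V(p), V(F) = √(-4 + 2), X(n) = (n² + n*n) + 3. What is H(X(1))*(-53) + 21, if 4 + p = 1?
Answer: 21 - 53*I*√2 ≈ 21.0 - 74.953*I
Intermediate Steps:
X(n) = 3 + 2*n² (X(n) = (n² + n²) + 3 = 2*n² + 3 = 3 + 2*n²)
p = -3 (p = -4 + 1 = -3)
V(F) = I*√2 (V(F) = √(-2) = I*√2)
H(u) = I*√2
H(X(1))*(-53) + 21 = (I*√2)*(-53) + 21 = -53*I*√2 + 21 = 21 - 53*I*√2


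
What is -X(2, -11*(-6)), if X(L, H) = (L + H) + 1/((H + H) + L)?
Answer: -9113/134 ≈ -68.007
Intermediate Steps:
X(L, H) = H + L + 1/(L + 2*H) (X(L, H) = (H + L) + 1/(2*H + L) = (H + L) + 1/(L + 2*H) = H + L + 1/(L + 2*H))
-X(2, -11*(-6)) = -(1 + 2**2 + 2*(-11*(-6))**2 + 3*(-11*(-6))*2)/(2 + 2*(-11*(-6))) = -(1 + 4 + 2*66**2 + 3*66*2)/(2 + 2*66) = -(1 + 4 + 2*4356 + 396)/(2 + 132) = -(1 + 4 + 8712 + 396)/134 = -9113/134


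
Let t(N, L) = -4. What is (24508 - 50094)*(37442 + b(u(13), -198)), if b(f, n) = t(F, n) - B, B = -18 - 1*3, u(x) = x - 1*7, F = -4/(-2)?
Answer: -958425974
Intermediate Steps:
F = 2 (F = -4*(-½) = 2)
u(x) = -7 + x (u(x) = x - 7 = -7 + x)
B = -21 (B = -18 - 3 = -21)
b(f, n) = 17 (b(f, n) = -4 - 1*(-21) = -4 + 21 = 17)
(24508 - 50094)*(37442 + b(u(13), -198)) = (24508 - 50094)*(37442 + 17) = -25586*37459 = -958425974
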